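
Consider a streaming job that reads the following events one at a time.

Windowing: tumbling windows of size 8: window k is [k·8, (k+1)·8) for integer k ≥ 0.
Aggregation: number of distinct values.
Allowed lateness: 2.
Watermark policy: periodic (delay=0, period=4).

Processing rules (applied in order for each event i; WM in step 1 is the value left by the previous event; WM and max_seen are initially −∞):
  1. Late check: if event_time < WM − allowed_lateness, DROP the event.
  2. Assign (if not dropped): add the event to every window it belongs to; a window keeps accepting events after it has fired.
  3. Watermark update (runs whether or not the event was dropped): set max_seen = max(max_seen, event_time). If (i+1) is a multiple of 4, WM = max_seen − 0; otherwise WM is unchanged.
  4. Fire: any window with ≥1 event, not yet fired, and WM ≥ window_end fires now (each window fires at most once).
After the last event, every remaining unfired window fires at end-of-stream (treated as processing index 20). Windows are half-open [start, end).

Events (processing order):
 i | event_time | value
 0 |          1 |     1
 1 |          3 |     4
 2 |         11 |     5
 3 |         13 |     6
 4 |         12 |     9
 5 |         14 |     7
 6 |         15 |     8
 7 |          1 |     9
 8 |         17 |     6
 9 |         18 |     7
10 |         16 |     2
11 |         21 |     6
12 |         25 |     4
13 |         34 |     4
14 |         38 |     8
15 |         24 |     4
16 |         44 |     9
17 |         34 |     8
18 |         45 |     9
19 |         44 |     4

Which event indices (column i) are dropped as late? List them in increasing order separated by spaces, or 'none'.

7 17

i=0 t=1 v=1: → [0,8); WM=−∞
i=1 t=3 v=4: → [0,8); WM=−∞
i=2 t=11 v=5: → [8,16); WM=−∞
i=3 t=13 v=6: → [8,16); WM=13; [0,8) fires=2
i=4 t=12 v=9: → [8,16); WM=13
i=5 t=14 v=7: → [8,16); WM=13
i=6 t=15 v=8: → [8,16); WM=13
i=7 t=1 v=9: DROP (t<13-2); WM=15
i=8 t=17 v=6: → [16,24); WM=15
i=9 t=18 v=7: → [16,24); WM=15
i=10 t=16 v=2: → [16,24); WM=15
i=11 t=21 v=6: → [16,24); WM=21; [8,16) fires=5
i=12 t=25 v=4: → [24,32); WM=21
i=13 t=34 v=4: → [32,40); WM=21
i=14 t=38 v=8: → [32,40); WM=21
i=15 t=24 v=4: → [24,32); WM=38; [16,24) fires=3 [24,32) fires=1
i=16 t=44 v=9: → [40,48); WM=38
i=17 t=34 v=8: DROP (t<38-2); WM=38
i=18 t=45 v=9: → [40,48); WM=38
i=19 t=44 v=4: → [40,48); WM=45; [32,40) fires=2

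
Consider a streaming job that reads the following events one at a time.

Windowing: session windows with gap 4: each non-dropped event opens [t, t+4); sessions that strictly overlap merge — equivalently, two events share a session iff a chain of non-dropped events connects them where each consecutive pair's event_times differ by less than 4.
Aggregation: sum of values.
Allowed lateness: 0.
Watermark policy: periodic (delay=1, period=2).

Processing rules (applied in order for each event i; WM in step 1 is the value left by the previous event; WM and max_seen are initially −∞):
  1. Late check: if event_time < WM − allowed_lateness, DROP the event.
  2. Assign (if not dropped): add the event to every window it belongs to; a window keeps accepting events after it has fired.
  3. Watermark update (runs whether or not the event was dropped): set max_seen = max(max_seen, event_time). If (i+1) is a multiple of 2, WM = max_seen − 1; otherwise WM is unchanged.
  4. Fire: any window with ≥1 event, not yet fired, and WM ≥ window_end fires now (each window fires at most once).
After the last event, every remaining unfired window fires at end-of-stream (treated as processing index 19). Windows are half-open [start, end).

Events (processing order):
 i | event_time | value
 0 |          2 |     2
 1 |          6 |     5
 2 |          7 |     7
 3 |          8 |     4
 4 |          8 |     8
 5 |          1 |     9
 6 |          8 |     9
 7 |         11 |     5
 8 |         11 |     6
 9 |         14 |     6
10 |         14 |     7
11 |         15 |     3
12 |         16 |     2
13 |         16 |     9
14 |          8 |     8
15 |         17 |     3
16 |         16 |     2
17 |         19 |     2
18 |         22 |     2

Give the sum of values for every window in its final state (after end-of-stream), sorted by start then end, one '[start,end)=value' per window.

i=0 t=2 v=2: → [2,6); WM=−∞
i=1 t=6 v=5: → [6,10); WM=5
i=2 t=7 v=7: → [6,11); WM=5
i=3 t=8 v=4: → [6,12); WM=7
i=4 t=8 v=8: → [6,12); WM=7
i=5 t=1 v=9: DROP (t<7-0); WM=7
i=6 t=8 v=9: → [6,12); WM=7
i=7 t=11 v=5: → [6,15); WM=10
i=8 t=11 v=6: → [6,15); WM=10
i=9 t=14 v=6: → [6,18); WM=13
i=10 t=14 v=7: → [6,18); WM=13
i=11 t=15 v=3: → [6,19); WM=14
i=12 t=16 v=2: → [6,20); WM=14
i=13 t=16 v=9: → [6,20); WM=15
i=14 t=8 v=8: DROP (t<15-0); WM=15
i=15 t=17 v=3: → [6,21); WM=16
i=16 t=16 v=2: → [6,21); WM=16
i=17 t=19 v=2: → [6,23); WM=18
i=18 t=22 v=2: → [6,26); WM=18

[2,6)=2 [6,26)=80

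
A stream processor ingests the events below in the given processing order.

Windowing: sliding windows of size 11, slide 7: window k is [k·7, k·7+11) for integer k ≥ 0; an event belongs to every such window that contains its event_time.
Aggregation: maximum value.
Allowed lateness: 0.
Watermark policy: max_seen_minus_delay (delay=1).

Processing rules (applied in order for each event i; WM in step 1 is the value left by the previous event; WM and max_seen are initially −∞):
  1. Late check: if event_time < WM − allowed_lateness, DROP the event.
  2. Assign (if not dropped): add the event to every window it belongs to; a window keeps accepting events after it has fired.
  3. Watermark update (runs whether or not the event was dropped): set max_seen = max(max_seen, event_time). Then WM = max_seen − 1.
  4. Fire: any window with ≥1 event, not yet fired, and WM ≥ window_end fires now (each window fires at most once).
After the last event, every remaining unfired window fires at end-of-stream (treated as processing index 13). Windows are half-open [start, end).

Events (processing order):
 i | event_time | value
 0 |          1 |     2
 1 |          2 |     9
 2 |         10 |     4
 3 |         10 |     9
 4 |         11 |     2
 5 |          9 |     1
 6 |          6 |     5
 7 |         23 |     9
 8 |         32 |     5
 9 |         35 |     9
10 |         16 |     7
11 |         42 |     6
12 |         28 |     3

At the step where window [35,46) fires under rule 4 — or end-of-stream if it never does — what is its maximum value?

i=0 t=1 v=2: → [0,11); WM=0
i=1 t=2 v=9: → [0,11); WM=1
i=2 t=10 v=4: → [7,18),[0,11); WM=9
i=3 t=10 v=9: → [7,18),[0,11); WM=9
i=4 t=11 v=2: → [7,18); WM=10
i=5 t=9 v=1: DROP (t<10-0); WM=10
i=6 t=6 v=5: DROP (t<10-0); WM=10
i=7 t=23 v=9: → [21,32),[14,25); WM=22; [0,11) fires=9 [7,18) fires=9
i=8 t=32 v=5: → [28,39); WM=31; [14,25) fires=9
i=9 t=35 v=9: → [35,46),[28,39); WM=34; [21,32) fires=9
i=10 t=16 v=7: DROP (t<34-0); WM=34
i=11 t=42 v=6: → [42,53),[35,46); WM=41; [28,39) fires=9
i=12 t=28 v=3: DROP (t<41-0); WM=41

9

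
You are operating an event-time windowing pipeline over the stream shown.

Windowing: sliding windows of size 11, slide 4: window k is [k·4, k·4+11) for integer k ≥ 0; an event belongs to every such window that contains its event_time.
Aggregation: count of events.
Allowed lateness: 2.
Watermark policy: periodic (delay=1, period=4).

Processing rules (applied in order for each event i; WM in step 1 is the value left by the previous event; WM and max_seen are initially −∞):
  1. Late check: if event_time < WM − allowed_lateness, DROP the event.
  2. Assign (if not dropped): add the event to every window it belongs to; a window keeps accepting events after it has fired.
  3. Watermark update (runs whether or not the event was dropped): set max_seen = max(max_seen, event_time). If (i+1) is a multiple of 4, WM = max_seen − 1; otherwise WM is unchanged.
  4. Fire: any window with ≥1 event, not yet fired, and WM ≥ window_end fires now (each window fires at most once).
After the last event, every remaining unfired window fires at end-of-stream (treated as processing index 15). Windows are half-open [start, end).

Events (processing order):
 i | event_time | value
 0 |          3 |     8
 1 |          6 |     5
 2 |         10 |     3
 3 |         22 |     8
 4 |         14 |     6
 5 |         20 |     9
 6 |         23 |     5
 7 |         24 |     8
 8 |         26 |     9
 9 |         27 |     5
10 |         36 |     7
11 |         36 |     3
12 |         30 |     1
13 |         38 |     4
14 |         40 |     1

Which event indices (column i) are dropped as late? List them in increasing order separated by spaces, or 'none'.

4 12

i=0 t=3 v=8: → [0,11); WM=−∞
i=1 t=6 v=5: → [4,15),[0,11); WM=−∞
i=2 t=10 v=3: → [8,19),[4,15),[0,11); WM=−∞
i=3 t=22 v=8: → [20,31),[16,27),[12,23); WM=21; [0,11) fires=3 [4,15) fires=2 [8,19) fires=1
i=4 t=14 v=6: DROP (t<21-2); WM=21
i=5 t=20 v=9: → [20,31),[16,27),[12,23); WM=21
i=6 t=23 v=5: → [20,31),[16,27); WM=21
i=7 t=24 v=8: → [24,35),[20,31),[16,27); WM=23; [12,23) fires=2
i=8 t=26 v=9: → [24,35),[20,31),[16,27); WM=23
i=9 t=27 v=5: → [24,35),[20,31); WM=23
i=10 t=36 v=7: → [36,47),[32,43),[28,39); WM=23
i=11 t=36 v=3: → [36,47),[32,43),[28,39); WM=35; [16,27) fires=5 [20,31) fires=6 [24,35) fires=3
i=12 t=30 v=1: DROP (t<35-2); WM=35
i=13 t=38 v=4: → [36,47),[32,43),[28,39); WM=35
i=14 t=40 v=1: → [40,51),[36,47),[32,43); WM=35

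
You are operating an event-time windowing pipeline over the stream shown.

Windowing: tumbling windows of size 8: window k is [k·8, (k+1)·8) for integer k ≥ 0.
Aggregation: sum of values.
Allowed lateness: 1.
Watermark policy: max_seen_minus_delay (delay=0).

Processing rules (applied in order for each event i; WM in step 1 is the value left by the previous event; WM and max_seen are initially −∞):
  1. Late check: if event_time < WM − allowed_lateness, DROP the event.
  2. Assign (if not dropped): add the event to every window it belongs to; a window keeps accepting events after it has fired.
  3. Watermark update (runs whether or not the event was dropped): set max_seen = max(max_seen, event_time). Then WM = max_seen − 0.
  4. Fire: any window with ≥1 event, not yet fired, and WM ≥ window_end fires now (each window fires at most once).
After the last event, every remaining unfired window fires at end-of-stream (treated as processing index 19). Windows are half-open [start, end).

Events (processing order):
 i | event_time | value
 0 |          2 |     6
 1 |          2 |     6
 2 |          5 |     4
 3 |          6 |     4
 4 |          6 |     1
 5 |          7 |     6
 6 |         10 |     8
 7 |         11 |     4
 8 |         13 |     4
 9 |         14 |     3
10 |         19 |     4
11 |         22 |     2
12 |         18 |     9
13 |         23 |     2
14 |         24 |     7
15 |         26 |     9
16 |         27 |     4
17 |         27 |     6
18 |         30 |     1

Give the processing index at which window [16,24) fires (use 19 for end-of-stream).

i=0 t=2 v=6: → [0,8); WM=2
i=1 t=2 v=6: → [0,8); WM=2
i=2 t=5 v=4: → [0,8); WM=5
i=3 t=6 v=4: → [0,8); WM=6
i=4 t=6 v=1: → [0,8); WM=6
i=5 t=7 v=6: → [0,8); WM=7
i=6 t=10 v=8: → [8,16); WM=10; [0,8) fires=27
i=7 t=11 v=4: → [8,16); WM=11
i=8 t=13 v=4: → [8,16); WM=13
i=9 t=14 v=3: → [8,16); WM=14
i=10 t=19 v=4: → [16,24); WM=19; [8,16) fires=19
i=11 t=22 v=2: → [16,24); WM=22
i=12 t=18 v=9: DROP (t<22-1); WM=22
i=13 t=23 v=2: → [16,24); WM=23
i=14 t=24 v=7: → [24,32); WM=24; [16,24) fires=8
i=15 t=26 v=9: → [24,32); WM=26
i=16 t=27 v=4: → [24,32); WM=27
i=17 t=27 v=6: → [24,32); WM=27
i=18 t=30 v=1: → [24,32); WM=30

14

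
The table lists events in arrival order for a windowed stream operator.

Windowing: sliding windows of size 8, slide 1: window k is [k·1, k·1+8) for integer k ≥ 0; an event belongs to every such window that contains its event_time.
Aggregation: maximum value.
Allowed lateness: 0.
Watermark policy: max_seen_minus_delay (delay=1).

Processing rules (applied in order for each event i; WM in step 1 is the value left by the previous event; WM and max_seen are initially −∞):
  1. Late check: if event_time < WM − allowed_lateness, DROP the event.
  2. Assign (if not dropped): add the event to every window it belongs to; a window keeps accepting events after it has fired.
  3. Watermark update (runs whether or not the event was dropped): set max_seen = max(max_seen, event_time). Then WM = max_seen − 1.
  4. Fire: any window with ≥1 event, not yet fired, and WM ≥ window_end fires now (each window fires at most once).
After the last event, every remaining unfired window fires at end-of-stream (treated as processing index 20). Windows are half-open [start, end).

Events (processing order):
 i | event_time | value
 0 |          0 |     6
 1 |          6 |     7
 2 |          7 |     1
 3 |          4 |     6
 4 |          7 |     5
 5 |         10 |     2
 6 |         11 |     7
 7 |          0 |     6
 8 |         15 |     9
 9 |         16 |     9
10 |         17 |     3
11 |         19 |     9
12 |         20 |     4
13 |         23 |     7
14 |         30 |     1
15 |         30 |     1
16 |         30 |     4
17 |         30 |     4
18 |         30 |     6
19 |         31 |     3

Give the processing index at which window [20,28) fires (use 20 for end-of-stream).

14

i=0 t=0 v=6: → [0,8); WM=-1
i=1 t=6 v=7: → [6,14),[5,13),[4,12),[3,11),[2,10),[1,9),[0,8); WM=5
i=2 t=7 v=1: → [7,15),[6,14),[5,13),[4,12),[3,11),[2,10),[1,9),[0,8); WM=6
i=3 t=4 v=6: DROP (t<6-0); WM=6
i=4 t=7 v=5: → [7,15),[6,14),[5,13),[4,12),[3,11),[2,10),[1,9),[0,8); WM=6
i=5 t=10 v=2: → [10,18),[9,17),[8,16),[7,15),[6,14),[5,13),[4,12),[3,11); WM=9; [0,8) fires=7 [1,9) fires=7
i=6 t=11 v=7: → [11,19),[10,18),[9,17),[8,16),[7,15),[6,14),[5,13),[4,12); WM=10; [2,10) fires=7
i=7 t=0 v=6: DROP (t<10-0); WM=10
i=8 t=15 v=9: → [15,23),[14,22),[13,21),[12,20),[11,19),[10,18),[9,17),[8,16); WM=14; [3,11) fires=7 [4,12) fires=7 [5,13) fires=7 [6,14) fires=7
i=9 t=16 v=9: → [16,24),[15,23),[14,22),[13,21),[12,20),[11,19),[10,18),[9,17); WM=15; [7,15) fires=7
i=10 t=17 v=3: → [17,25),[16,24),[15,23),[14,22),[13,21),[12,20),[11,19),[10,18); WM=16; [8,16) fires=9
i=11 t=19 v=9: → [19,27),[18,26),[17,25),[16,24),[15,23),[14,22),[13,21),[12,20); WM=18; [9,17) fires=9 [10,18) fires=9
i=12 t=20 v=4: → [20,28),[19,27),[18,26),[17,25),[16,24),[15,23),[14,22),[13,21); WM=19; [11,19) fires=9
i=13 t=23 v=7: → [23,31),[22,30),[21,29),[20,28),[19,27),[18,26),[17,25),[16,24); WM=22; [12,20) fires=9 [13,21) fires=9 [14,22) fires=9
i=14 t=30 v=1: → [30,38),[29,37),[28,36),[27,35),[26,34),[25,33),[24,32),[23,31); WM=29; [15,23) fires=9 [16,24) fires=9 [17,25) fires=9 [18,26) fires=9 [19,27) fires=9 [20,28) fires=7 [21,29) fires=7
i=15 t=30 v=1: → [30,38),[29,37),[28,36),[27,35),[26,34),[25,33),[24,32),[23,31); WM=29
i=16 t=30 v=4: → [30,38),[29,37),[28,36),[27,35),[26,34),[25,33),[24,32),[23,31); WM=29
i=17 t=30 v=4: → [30,38),[29,37),[28,36),[27,35),[26,34),[25,33),[24,32),[23,31); WM=29
i=18 t=30 v=6: → [30,38),[29,37),[28,36),[27,35),[26,34),[25,33),[24,32),[23,31); WM=29
i=19 t=31 v=3: → [31,39),[30,38),[29,37),[28,36),[27,35),[26,34),[25,33),[24,32); WM=30; [22,30) fires=7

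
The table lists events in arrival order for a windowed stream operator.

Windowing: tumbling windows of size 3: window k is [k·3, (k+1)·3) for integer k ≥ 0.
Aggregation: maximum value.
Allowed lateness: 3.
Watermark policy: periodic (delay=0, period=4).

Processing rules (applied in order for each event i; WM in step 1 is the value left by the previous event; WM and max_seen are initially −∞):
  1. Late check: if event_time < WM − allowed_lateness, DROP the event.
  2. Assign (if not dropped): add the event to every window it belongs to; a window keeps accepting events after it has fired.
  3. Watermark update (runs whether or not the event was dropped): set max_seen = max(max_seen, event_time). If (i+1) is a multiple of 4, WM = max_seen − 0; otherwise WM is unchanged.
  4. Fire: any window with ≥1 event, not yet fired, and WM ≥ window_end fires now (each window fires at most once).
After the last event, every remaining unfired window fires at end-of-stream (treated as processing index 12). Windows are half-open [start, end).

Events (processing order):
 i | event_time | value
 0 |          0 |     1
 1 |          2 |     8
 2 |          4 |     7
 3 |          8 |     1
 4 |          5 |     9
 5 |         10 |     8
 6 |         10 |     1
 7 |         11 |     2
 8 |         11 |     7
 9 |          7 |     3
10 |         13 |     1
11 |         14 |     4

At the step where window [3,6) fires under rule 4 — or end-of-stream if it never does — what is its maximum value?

7

i=0 t=0 v=1: → [0,3); WM=−∞
i=1 t=2 v=8: → [0,3); WM=−∞
i=2 t=4 v=7: → [3,6); WM=−∞
i=3 t=8 v=1: → [6,9); WM=8; [0,3) fires=8 [3,6) fires=7
i=4 t=5 v=9: → [3,6); WM=8
i=5 t=10 v=8: → [9,12); WM=8
i=6 t=10 v=1: → [9,12); WM=8
i=7 t=11 v=2: → [9,12); WM=11; [6,9) fires=1
i=8 t=11 v=7: → [9,12); WM=11
i=9 t=7 v=3: DROP (t<11-3); WM=11
i=10 t=13 v=1: → [12,15); WM=11
i=11 t=14 v=4: → [12,15); WM=14; [9,12) fires=8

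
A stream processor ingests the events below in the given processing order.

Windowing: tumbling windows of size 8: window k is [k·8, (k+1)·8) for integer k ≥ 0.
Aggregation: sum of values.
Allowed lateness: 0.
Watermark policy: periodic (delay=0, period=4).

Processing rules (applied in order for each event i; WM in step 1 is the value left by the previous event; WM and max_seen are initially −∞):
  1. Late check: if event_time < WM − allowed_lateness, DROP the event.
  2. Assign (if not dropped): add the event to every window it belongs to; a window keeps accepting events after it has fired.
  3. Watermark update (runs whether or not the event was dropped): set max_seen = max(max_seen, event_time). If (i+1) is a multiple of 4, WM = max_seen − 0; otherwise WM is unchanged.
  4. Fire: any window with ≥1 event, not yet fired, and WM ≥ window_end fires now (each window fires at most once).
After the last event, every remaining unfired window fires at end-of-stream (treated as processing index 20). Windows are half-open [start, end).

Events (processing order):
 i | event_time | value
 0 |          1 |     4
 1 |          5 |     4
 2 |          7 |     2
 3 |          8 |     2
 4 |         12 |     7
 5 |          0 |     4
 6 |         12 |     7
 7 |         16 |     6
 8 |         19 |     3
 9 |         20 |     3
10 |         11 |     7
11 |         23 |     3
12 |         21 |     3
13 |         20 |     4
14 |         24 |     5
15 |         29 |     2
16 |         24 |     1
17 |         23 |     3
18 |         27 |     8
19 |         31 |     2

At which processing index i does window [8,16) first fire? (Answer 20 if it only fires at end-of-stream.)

7

i=0 t=1 v=4: → [0,8); WM=−∞
i=1 t=5 v=4: → [0,8); WM=−∞
i=2 t=7 v=2: → [0,8); WM=−∞
i=3 t=8 v=2: → [8,16); WM=8; [0,8) fires=10
i=4 t=12 v=7: → [8,16); WM=8
i=5 t=0 v=4: DROP (t<8-0); WM=8
i=6 t=12 v=7: → [8,16); WM=8
i=7 t=16 v=6: → [16,24); WM=16; [8,16) fires=16
i=8 t=19 v=3: → [16,24); WM=16
i=9 t=20 v=3: → [16,24); WM=16
i=10 t=11 v=7: DROP (t<16-0); WM=16
i=11 t=23 v=3: → [16,24); WM=23
i=12 t=21 v=3: DROP (t<23-0); WM=23
i=13 t=20 v=4: DROP (t<23-0); WM=23
i=14 t=24 v=5: → [24,32); WM=23
i=15 t=29 v=2: → [24,32); WM=29; [16,24) fires=15
i=16 t=24 v=1: DROP (t<29-0); WM=29
i=17 t=23 v=3: DROP (t<29-0); WM=29
i=18 t=27 v=8: DROP (t<29-0); WM=29
i=19 t=31 v=2: → [24,32); WM=31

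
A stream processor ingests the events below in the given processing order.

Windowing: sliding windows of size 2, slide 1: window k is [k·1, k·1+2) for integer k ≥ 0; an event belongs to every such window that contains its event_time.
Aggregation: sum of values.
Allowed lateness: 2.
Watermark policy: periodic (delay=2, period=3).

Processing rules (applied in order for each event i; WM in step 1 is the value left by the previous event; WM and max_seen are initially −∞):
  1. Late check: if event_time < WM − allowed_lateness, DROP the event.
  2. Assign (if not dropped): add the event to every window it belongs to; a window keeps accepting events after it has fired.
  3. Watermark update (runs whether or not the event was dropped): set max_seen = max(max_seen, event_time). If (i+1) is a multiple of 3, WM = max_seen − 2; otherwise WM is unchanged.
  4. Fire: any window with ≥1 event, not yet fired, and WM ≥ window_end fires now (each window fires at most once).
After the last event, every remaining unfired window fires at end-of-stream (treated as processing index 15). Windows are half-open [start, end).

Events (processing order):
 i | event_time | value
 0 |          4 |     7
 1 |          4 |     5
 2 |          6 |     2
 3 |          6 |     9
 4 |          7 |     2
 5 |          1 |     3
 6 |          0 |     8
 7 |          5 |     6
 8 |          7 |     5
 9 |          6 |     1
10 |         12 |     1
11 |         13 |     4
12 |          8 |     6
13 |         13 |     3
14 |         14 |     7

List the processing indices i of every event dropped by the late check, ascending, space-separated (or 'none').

i=0 t=4 v=7: → [4,6),[3,5); WM=−∞
i=1 t=4 v=5: → [4,6),[3,5); WM=−∞
i=2 t=6 v=2: → [6,8),[5,7); WM=4
i=3 t=6 v=9: → [6,8),[5,7); WM=4
i=4 t=7 v=2: → [7,9),[6,8); WM=4
i=5 t=1 v=3: DROP (t<4-2); WM=5; [3,5) fires=12
i=6 t=0 v=8: DROP (t<5-2); WM=5
i=7 t=5 v=6: → [5,7),[4,6); WM=5
i=8 t=7 v=5: → [7,9),[6,8); WM=5
i=9 t=6 v=1: → [6,8),[5,7); WM=5
i=10 t=12 v=1: → [12,14),[11,13); WM=5
i=11 t=13 v=4: → [13,15),[12,14); WM=11; [4,6) fires=18 [5,7) fires=18 [6,8) fires=19 [7,9) fires=7
i=12 t=8 v=6: DROP (t<11-2); WM=11
i=13 t=13 v=3: → [13,15),[12,14); WM=11
i=14 t=14 v=7: → [14,16),[13,15); WM=12

5 6 12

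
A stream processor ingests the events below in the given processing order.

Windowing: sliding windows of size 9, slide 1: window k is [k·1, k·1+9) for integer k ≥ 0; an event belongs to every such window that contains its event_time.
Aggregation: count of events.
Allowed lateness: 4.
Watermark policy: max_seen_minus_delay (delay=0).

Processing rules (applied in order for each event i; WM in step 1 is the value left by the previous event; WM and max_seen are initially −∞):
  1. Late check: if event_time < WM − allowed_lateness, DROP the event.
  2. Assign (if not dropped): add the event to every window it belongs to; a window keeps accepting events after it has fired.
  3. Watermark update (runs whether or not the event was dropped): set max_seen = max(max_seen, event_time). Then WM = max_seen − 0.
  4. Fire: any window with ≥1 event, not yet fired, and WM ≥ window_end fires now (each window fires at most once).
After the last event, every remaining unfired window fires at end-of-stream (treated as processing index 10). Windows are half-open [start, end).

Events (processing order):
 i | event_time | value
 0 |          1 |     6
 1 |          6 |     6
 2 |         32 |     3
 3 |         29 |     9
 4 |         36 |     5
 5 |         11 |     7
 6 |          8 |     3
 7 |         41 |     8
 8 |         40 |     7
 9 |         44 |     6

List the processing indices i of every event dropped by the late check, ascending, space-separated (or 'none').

i=0 t=1 v=6: → [1,10),[0,9); WM=1
i=1 t=6 v=6: → [6,15),[5,14),[4,13),[3,12),[2,11),[1,10),[0,9); WM=6
i=2 t=32 v=3: → [32,41),[31,40),[30,39),[29,38),[28,37),[27,36),[26,35),[25,34),[24,33); WM=32; [0,9) fires=2 [1,10) fires=2 [2,11) fires=1 [3,12) fires=1 [4,13) fires=1 [5,14) fires=1 [6,15) fires=1
i=3 t=29 v=9: → [29,38),[28,37),[27,36),[26,35),[25,34),[24,33),[23,32),[22,31),[21,30); WM=32; [21,30) fires=1 [22,31) fires=1 [23,32) fires=1
i=4 t=36 v=5: → [36,45),[35,44),[34,43),[33,42),[32,41),[31,40),[30,39),[29,38),[28,37); WM=36; [24,33) fires=2 [25,34) fires=2 [26,35) fires=2 [27,36) fires=2
i=5 t=11 v=7: DROP (t<36-4); WM=36
i=6 t=8 v=3: DROP (t<36-4); WM=36
i=7 t=41 v=8: → [41,50),[40,49),[39,48),[38,47),[37,46),[36,45),[35,44),[34,43),[33,42); WM=41; [28,37) fires=3 [29,38) fires=3 [30,39) fires=2 [31,40) fires=2 [32,41) fires=2
i=8 t=40 v=7: → [40,49),[39,48),[38,47),[37,46),[36,45),[35,44),[34,43),[33,42),[32,41); WM=41
i=9 t=44 v=6: → [44,53),[43,52),[42,51),[41,50),[40,49),[39,48),[38,47),[37,46),[36,45); WM=44; [33,42) fires=3 [34,43) fires=3 [35,44) fires=3

5 6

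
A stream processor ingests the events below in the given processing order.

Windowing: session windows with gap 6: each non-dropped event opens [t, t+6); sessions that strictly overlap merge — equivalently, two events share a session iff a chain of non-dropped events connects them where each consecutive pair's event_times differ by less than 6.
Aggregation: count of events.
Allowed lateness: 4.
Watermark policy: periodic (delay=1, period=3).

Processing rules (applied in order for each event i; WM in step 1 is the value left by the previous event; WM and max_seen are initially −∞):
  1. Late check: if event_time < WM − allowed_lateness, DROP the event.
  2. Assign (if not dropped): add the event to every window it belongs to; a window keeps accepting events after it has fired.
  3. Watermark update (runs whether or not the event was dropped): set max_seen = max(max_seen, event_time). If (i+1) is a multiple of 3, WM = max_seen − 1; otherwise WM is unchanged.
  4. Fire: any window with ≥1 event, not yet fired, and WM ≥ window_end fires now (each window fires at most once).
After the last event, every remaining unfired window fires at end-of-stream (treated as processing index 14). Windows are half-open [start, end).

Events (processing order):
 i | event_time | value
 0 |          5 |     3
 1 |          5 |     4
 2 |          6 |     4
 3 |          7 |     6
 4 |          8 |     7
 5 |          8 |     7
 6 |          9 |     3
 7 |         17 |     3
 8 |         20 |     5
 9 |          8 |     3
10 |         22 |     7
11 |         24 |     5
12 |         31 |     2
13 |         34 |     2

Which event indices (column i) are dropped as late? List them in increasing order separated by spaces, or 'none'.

i=0 t=5 v=3: → [5,11); WM=−∞
i=1 t=5 v=4: → [5,11); WM=−∞
i=2 t=6 v=4: → [5,12); WM=5
i=3 t=7 v=6: → [5,13); WM=5
i=4 t=8 v=7: → [5,14); WM=5
i=5 t=8 v=7: → [5,14); WM=7
i=6 t=9 v=3: → [5,15); WM=7
i=7 t=17 v=3: → [17,23); WM=7
i=8 t=20 v=5: → [17,26); WM=19
i=9 t=8 v=3: DROP (t<19-4); WM=19
i=10 t=22 v=7: → [17,28); WM=19
i=11 t=24 v=5: → [17,30); WM=23
i=12 t=31 v=2: → [31,37); WM=23
i=13 t=34 v=2: → [31,40); WM=23

9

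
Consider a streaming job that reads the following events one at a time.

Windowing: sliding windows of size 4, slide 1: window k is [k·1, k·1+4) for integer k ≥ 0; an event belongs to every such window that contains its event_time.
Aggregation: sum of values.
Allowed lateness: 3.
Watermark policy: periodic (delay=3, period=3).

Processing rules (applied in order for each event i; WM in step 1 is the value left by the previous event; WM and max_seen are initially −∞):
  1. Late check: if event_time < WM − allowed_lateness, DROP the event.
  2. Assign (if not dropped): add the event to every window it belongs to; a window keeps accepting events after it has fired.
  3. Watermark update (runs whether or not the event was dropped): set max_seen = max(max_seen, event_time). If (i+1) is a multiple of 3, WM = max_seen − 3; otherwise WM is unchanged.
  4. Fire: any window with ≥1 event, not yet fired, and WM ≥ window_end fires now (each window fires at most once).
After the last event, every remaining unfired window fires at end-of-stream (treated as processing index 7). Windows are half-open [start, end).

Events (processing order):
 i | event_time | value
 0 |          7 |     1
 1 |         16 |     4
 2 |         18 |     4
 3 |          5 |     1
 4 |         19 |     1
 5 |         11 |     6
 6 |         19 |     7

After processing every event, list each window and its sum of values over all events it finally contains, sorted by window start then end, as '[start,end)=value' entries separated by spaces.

[4,8)=1 [5,9)=1 [6,10)=1 [7,11)=1 [13,17)=4 [14,18)=4 [15,19)=8 [16,20)=16 [17,21)=12 [18,22)=12 [19,23)=8

i=0 t=7 v=1: → [7,11),[6,10),[5,9),[4,8); WM=−∞
i=1 t=16 v=4: → [16,20),[15,19),[14,18),[13,17); WM=−∞
i=2 t=18 v=4: → [18,22),[17,21),[16,20),[15,19); WM=15; [4,8) fires=1 [5,9) fires=1 [6,10) fires=1 [7,11) fires=1
i=3 t=5 v=1: DROP (t<15-3); WM=15
i=4 t=19 v=1: → [19,23),[18,22),[17,21),[16,20); WM=15
i=5 t=11 v=6: DROP (t<15-3); WM=16
i=6 t=19 v=7: → [19,23),[18,22),[17,21),[16,20); WM=16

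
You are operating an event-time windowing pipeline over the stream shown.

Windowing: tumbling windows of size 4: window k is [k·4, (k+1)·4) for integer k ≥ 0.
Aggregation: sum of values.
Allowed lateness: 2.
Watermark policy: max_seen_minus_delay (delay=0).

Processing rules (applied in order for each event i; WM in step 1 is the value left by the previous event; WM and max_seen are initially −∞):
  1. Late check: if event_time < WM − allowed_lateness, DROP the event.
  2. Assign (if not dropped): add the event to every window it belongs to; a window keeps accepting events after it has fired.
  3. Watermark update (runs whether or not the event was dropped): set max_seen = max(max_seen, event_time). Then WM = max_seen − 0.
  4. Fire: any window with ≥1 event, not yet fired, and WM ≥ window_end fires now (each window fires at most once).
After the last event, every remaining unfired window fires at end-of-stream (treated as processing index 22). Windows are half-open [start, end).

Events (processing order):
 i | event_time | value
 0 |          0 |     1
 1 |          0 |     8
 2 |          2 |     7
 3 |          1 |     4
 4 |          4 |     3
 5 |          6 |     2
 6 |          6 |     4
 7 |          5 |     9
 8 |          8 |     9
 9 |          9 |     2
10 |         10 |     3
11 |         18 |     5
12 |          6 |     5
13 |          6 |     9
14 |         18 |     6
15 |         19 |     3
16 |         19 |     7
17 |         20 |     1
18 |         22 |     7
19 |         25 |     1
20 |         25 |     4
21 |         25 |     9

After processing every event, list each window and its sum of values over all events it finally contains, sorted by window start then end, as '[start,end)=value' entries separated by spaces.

i=0 t=0 v=1: → [0,4); WM=0
i=1 t=0 v=8: → [0,4); WM=0
i=2 t=2 v=7: → [0,4); WM=2
i=3 t=1 v=4: → [0,4); WM=2
i=4 t=4 v=3: → [4,8); WM=4; [0,4) fires=20
i=5 t=6 v=2: → [4,8); WM=6
i=6 t=6 v=4: → [4,8); WM=6
i=7 t=5 v=9: → [4,8); WM=6
i=8 t=8 v=9: → [8,12); WM=8; [4,8) fires=18
i=9 t=9 v=2: → [8,12); WM=9
i=10 t=10 v=3: → [8,12); WM=10
i=11 t=18 v=5: → [16,20); WM=18; [8,12) fires=14
i=12 t=6 v=5: DROP (t<18-2); WM=18
i=13 t=6 v=9: DROP (t<18-2); WM=18
i=14 t=18 v=6: → [16,20); WM=18
i=15 t=19 v=3: → [16,20); WM=19
i=16 t=19 v=7: → [16,20); WM=19
i=17 t=20 v=1: → [20,24); WM=20; [16,20) fires=21
i=18 t=22 v=7: → [20,24); WM=22
i=19 t=25 v=1: → [24,28); WM=25; [20,24) fires=8
i=20 t=25 v=4: → [24,28); WM=25
i=21 t=25 v=9: → [24,28); WM=25

[0,4)=20 [4,8)=18 [8,12)=14 [16,20)=21 [20,24)=8 [24,28)=14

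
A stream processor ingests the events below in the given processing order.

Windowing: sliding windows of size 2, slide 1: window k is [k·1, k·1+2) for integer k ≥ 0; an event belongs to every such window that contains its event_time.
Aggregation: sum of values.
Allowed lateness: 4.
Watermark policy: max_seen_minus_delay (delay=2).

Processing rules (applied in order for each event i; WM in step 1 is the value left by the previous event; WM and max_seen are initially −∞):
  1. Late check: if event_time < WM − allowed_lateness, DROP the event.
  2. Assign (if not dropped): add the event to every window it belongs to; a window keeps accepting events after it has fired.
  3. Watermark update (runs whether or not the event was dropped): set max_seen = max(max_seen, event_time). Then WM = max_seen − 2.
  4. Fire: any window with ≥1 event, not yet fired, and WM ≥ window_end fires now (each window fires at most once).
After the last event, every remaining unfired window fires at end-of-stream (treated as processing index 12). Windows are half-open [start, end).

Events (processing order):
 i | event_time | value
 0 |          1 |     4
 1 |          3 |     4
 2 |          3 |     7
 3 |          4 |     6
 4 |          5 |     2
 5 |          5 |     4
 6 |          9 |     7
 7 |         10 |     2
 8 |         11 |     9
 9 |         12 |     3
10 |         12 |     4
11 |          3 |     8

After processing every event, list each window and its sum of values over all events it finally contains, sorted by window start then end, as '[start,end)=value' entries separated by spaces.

[0,2)=4 [1,3)=4 [2,4)=11 [3,5)=17 [4,6)=12 [5,7)=6 [8,10)=7 [9,11)=9 [10,12)=11 [11,13)=16 [12,14)=7

i=0 t=1 v=4: → [1,3),[0,2); WM=-1
i=1 t=3 v=4: → [3,5),[2,4); WM=1
i=2 t=3 v=7: → [3,5),[2,4); WM=1
i=3 t=4 v=6: → [4,6),[3,5); WM=2; [0,2) fires=4
i=4 t=5 v=2: → [5,7),[4,6); WM=3; [1,3) fires=4
i=5 t=5 v=4: → [5,7),[4,6); WM=3
i=6 t=9 v=7: → [9,11),[8,10); WM=7; [2,4) fires=11 [3,5) fires=17 [4,6) fires=12 [5,7) fires=6
i=7 t=10 v=2: → [10,12),[9,11); WM=8
i=8 t=11 v=9: → [11,13),[10,12); WM=9
i=9 t=12 v=3: → [12,14),[11,13); WM=10; [8,10) fires=7
i=10 t=12 v=4: → [12,14),[11,13); WM=10
i=11 t=3 v=8: DROP (t<10-4); WM=10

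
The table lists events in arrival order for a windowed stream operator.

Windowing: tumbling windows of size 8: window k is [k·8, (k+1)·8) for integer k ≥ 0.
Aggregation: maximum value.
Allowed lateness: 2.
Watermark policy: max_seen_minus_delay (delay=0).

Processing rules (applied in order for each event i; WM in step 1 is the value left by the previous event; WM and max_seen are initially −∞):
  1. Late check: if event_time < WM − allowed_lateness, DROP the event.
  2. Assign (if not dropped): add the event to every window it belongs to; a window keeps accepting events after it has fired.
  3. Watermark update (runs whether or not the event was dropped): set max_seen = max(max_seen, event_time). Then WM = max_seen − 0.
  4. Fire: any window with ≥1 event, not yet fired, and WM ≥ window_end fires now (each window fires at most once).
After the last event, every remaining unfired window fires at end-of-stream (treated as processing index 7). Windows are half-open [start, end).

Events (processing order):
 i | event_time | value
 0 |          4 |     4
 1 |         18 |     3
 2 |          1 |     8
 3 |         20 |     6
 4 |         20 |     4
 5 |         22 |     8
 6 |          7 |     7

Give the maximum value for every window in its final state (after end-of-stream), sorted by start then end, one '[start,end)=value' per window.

[0,8)=4 [16,24)=8

i=0 t=4 v=4: → [0,8); WM=4
i=1 t=18 v=3: → [16,24); WM=18; [0,8) fires=4
i=2 t=1 v=8: DROP (t<18-2); WM=18
i=3 t=20 v=6: → [16,24); WM=20
i=4 t=20 v=4: → [16,24); WM=20
i=5 t=22 v=8: → [16,24); WM=22
i=6 t=7 v=7: DROP (t<22-2); WM=22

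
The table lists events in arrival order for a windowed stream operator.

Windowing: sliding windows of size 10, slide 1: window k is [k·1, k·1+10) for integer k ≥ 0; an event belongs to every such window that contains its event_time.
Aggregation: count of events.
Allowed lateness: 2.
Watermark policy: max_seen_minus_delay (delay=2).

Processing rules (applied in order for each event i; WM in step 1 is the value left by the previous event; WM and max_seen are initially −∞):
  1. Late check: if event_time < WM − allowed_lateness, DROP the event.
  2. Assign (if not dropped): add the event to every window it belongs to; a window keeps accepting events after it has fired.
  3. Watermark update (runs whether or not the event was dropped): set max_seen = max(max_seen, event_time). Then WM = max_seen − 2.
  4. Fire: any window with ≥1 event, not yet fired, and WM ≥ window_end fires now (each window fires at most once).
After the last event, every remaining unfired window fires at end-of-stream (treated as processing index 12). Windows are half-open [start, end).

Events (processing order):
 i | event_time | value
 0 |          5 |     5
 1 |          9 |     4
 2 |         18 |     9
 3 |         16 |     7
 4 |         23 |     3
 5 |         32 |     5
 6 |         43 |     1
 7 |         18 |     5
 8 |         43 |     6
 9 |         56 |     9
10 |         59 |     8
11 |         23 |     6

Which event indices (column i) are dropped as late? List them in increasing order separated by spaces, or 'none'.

7 11

i=0 t=5 v=5: → [5,15),[4,14),[3,13),[2,12),[1,11),[0,10); WM=3
i=1 t=9 v=4: → [9,19),[8,18),[7,17),[6,16),[5,15),[4,14),[3,13),[2,12),[1,11),[0,10); WM=7
i=2 t=18 v=9: → [18,28),[17,27),[16,26),[15,25),[14,24),[13,23),[12,22),[11,21),[10,20),[9,19); WM=16; [0,10) fires=2 [1,11) fires=2 [2,12) fires=2 [3,13) fires=2 [4,14) fires=2 [5,15) fires=2 [6,16) fires=1
i=3 t=16 v=7: → [16,26),[15,25),[14,24),[13,23),[12,22),[11,21),[10,20),[9,19),[8,18),[7,17); WM=16
i=4 t=23 v=3: → [23,33),[22,32),[21,31),[20,30),[19,29),[18,28),[17,27),[16,26),[15,25),[14,24); WM=21; [7,17) fires=2 [8,18) fires=2 [9,19) fires=3 [10,20) fires=2 [11,21) fires=2
i=5 t=32 v=5: → [32,42),[31,41),[30,40),[29,39),[28,38),[27,37),[26,36),[25,35),[24,34),[23,33); WM=30; [12,22) fires=2 [13,23) fires=2 [14,24) fires=3 [15,25) fires=3 [16,26) fires=3 [17,27) fires=2 [18,28) fires=2 [19,29) fires=1 [20,30) fires=1
i=6 t=43 v=1: → [43,53),[42,52),[41,51),[40,50),[39,49),[38,48),[37,47),[36,46),[35,45),[34,44); WM=41; [21,31) fires=1 [22,32) fires=1 [23,33) fires=2 [24,34) fires=1 [25,35) fires=1 [26,36) fires=1 [27,37) fires=1 [28,38) fires=1 [29,39) fires=1 [30,40) fires=1 [31,41) fires=1
i=7 t=18 v=5: DROP (t<41-2); WM=41
i=8 t=43 v=6: → [43,53),[42,52),[41,51),[40,50),[39,49),[38,48),[37,47),[36,46),[35,45),[34,44); WM=41
i=9 t=56 v=9: → [56,66),[55,65),[54,64),[53,63),[52,62),[51,61),[50,60),[49,59),[48,58),[47,57); WM=54; [32,42) fires=1 [34,44) fires=2 [35,45) fires=2 [36,46) fires=2 [37,47) fires=2 [38,48) fires=2 [39,49) fires=2 [40,50) fires=2 [41,51) fires=2 [42,52) fires=2 [43,53) fires=2
i=10 t=59 v=8: → [59,69),[58,68),[57,67),[56,66),[55,65),[54,64),[53,63),[52,62),[51,61),[50,60); WM=57; [47,57) fires=1
i=11 t=23 v=6: DROP (t<57-2); WM=57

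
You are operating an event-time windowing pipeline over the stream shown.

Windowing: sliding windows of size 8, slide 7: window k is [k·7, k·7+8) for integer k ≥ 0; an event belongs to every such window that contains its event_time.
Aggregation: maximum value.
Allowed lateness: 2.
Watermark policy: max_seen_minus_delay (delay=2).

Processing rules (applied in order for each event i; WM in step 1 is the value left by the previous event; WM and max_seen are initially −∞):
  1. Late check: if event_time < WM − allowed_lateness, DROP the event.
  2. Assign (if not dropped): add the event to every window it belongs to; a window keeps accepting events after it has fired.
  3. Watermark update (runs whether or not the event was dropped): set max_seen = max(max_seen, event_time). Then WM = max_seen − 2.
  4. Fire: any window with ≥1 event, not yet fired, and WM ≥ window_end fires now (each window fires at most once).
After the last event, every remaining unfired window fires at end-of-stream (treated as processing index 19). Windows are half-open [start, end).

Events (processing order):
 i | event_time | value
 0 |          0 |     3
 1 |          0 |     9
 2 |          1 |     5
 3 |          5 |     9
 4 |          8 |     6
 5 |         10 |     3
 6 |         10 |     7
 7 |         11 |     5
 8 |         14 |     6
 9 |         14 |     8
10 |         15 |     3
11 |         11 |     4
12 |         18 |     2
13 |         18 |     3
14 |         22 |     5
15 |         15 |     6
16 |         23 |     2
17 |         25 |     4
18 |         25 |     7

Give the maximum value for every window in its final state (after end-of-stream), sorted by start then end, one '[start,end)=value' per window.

[0,8)=9 [7,15)=8 [14,22)=8 [21,29)=7

i=0 t=0 v=3: → [0,8); WM=-2
i=1 t=0 v=9: → [0,8); WM=-2
i=2 t=1 v=5: → [0,8); WM=-1
i=3 t=5 v=9: → [0,8); WM=3
i=4 t=8 v=6: → [7,15); WM=6
i=5 t=10 v=3: → [7,15); WM=8; [0,8) fires=9
i=6 t=10 v=7: → [7,15); WM=8
i=7 t=11 v=5: → [7,15); WM=9
i=8 t=14 v=6: → [14,22),[7,15); WM=12
i=9 t=14 v=8: → [14,22),[7,15); WM=12
i=10 t=15 v=3: → [14,22); WM=13
i=11 t=11 v=4: → [7,15); WM=13
i=12 t=18 v=2: → [14,22); WM=16; [7,15) fires=8
i=13 t=18 v=3: → [14,22); WM=16
i=14 t=22 v=5: → [21,29); WM=20
i=15 t=15 v=6: DROP (t<20-2); WM=20
i=16 t=23 v=2: → [21,29); WM=21
i=17 t=25 v=4: → [21,29); WM=23; [14,22) fires=8
i=18 t=25 v=7: → [21,29); WM=23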